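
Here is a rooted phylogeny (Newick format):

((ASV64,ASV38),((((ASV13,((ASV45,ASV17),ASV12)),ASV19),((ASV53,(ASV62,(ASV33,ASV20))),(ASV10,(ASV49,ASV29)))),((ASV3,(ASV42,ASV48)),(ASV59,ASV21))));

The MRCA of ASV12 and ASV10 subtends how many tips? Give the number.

12

The MRCA of ASV12 and ASV10 is the node subtending (((ASV13,((ASV45,ASV17),ASV12)),ASV19),((ASV53,(ASV62,(ASV33,ASV20))),(ASV10,(ASV49,ASV29)))).
That clade contains 12 terminal taxa: ASV10, ASV12, ASV13, ASV17, ASV19, ASV20, ASV29, ASV33, ASV45, ASV49, ASV53, ASV62.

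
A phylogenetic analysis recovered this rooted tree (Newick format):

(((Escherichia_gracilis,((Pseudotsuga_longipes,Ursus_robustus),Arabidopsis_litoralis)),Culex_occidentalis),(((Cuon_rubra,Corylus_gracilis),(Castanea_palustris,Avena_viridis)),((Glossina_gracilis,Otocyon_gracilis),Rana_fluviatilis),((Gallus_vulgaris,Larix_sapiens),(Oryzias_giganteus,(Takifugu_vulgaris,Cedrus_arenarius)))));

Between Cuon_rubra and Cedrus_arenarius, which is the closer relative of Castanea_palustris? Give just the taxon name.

The MRCA of Castanea_palustris and Cuon_rubra subtends ((Cuon_rubra,Corylus_gracilis),(Castanea_palustris,Avena_viridis)) (4 taxa).
The MRCA of Castanea_palustris and Cedrus_arenarius subtends (((Cuon_rubra,Corylus_gracilis),(Castanea_palustris,Avena_viridis)),((Glossina_gracilis,Otocyon_gracilis),Rana_fluviatilis),((Gallus_vulgaris,Larix_sapiens),(Oryzias_giganteus,(Takifugu_vulgaris,Cedrus_arenarius)))) (12 taxa).
The first is nested inside the second, so Castanea_palustris shares a more recent common ancestor with Cuon_rubra.

Cuon_rubra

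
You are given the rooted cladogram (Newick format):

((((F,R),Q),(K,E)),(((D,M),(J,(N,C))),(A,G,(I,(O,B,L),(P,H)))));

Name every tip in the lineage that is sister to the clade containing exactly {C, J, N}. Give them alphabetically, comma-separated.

The clade containing exactly {C, J, N} attaches to the tree at the node subtending ((D,M),(J,(N,C))).
The other lineage descending from that same node — the sister group — is (D,M); its 2 tips in alphabetical order are the answer.

D, M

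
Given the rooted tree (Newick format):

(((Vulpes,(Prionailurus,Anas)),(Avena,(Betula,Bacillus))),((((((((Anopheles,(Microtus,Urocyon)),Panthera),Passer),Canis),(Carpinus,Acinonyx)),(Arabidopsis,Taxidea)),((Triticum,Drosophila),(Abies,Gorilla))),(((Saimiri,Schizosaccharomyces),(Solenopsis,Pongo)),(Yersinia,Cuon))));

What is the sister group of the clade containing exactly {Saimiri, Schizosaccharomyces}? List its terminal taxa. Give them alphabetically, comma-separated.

The clade containing exactly {Saimiri, Schizosaccharomyces} attaches to the tree at the node subtending ((Saimiri,Schizosaccharomyces),(Solenopsis,Pongo)).
The other lineage descending from that same node — the sister group — is (Solenopsis,Pongo); its 2 tips in alphabetical order are the answer.

Pongo, Solenopsis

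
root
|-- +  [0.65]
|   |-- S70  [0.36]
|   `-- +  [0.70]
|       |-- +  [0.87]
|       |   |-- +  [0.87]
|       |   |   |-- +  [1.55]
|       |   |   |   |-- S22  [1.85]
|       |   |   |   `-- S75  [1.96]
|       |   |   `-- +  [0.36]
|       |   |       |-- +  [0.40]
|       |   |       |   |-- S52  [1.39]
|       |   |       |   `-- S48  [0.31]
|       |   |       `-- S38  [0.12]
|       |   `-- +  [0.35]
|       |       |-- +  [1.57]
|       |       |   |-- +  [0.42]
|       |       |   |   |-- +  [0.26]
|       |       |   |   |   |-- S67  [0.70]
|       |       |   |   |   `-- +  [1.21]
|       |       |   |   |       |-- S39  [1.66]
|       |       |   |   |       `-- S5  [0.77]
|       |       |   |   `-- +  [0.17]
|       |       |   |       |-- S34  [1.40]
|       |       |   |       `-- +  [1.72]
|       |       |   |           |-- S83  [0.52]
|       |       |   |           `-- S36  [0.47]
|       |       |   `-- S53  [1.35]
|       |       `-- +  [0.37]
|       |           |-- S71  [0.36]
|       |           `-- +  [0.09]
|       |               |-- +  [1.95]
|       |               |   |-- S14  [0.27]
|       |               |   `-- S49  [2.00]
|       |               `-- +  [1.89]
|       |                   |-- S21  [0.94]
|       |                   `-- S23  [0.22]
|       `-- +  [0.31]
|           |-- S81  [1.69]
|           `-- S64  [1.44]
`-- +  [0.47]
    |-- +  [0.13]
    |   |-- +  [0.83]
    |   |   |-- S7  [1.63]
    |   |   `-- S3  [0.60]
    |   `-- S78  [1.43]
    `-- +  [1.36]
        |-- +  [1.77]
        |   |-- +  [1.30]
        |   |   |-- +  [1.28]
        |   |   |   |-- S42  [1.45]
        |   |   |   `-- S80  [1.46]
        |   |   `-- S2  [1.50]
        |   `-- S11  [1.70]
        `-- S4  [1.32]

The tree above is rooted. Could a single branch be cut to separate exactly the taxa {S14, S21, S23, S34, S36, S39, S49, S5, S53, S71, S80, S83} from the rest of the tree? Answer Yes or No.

No

The MRCA of the listed taxa is the root, so the smallest clade containing them is the whole tree.
That clade also contains S11, S2, S22, S3, S38, S4, S42, S48, S52, S64, S67, S7, S70, S75, S78, S81, which are not in the proposed group, so the group is not monophyletic.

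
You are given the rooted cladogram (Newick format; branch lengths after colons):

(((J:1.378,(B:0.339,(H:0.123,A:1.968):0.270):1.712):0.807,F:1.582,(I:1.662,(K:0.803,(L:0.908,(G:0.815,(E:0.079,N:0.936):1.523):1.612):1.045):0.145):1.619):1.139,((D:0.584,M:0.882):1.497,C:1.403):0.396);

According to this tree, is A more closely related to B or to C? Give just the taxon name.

B

The MRCA of A and B subtends (B,(H,A)) (3 taxa).
The MRCA of A and C is the root, subtending the entire tree (14 taxa).
The first is nested inside the second, so A shares a more recent common ancestor with B.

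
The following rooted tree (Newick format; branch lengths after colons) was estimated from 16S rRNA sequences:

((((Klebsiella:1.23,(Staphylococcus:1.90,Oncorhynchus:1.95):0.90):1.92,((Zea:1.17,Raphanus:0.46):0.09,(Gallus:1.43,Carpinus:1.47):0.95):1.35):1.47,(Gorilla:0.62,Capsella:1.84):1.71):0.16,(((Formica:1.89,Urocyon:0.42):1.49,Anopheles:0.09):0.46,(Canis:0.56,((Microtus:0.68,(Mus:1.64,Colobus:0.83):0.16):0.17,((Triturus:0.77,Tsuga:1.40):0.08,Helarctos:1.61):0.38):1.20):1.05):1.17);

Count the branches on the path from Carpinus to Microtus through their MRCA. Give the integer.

10

The MRCA of Carpinus and Microtus is the root of the tree.
From Carpinus up to that node: 5 branches. From Microtus up to the same node: 5 branches. Total: 5 + 5 = 10.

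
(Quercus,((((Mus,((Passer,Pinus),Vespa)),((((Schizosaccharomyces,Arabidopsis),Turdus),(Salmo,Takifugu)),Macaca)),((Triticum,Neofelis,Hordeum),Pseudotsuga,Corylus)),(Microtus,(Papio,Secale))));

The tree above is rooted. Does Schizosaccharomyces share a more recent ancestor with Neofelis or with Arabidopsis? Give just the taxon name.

The MRCA of Schizosaccharomyces and Arabidopsis subtends (Schizosaccharomyces,Arabidopsis) (2 taxa).
The MRCA of Schizosaccharomyces and Neofelis subtends (((Mus,((Passer,Pinus),Vespa)),((((Schizosaccharomyces,Arabidopsis),Turdus),(Salmo,Takifugu)),Macaca)),((Triticum,Neofelis,Hordeum),Pseudotsuga,Corylus)) (15 taxa).
The first is nested inside the second, so Schizosaccharomyces shares a more recent common ancestor with Arabidopsis.

Arabidopsis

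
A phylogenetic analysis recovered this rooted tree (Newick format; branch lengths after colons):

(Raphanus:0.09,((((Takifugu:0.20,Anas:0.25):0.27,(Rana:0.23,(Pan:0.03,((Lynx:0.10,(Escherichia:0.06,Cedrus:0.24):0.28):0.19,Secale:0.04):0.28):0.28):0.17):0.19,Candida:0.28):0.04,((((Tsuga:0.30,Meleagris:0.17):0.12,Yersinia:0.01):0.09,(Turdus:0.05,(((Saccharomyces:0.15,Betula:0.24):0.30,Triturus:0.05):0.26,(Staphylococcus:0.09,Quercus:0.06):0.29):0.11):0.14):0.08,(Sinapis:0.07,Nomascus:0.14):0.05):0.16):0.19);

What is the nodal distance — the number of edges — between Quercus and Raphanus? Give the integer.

8

The MRCA of Quercus and Raphanus is the root of the tree.
From Quercus up to that node: 7 branches. From Raphanus up to the same node: 1 branch. Total: 7 + 1 = 8.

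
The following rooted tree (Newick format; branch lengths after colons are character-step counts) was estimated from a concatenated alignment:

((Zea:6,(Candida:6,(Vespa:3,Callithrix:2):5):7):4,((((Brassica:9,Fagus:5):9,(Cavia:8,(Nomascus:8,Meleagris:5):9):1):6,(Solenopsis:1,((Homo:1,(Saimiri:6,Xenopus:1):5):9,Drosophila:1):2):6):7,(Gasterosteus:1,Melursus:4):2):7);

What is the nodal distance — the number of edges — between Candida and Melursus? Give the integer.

The MRCA of Candida and Melursus is the root of the tree.
From Candida up to that node: 3 branches. From Melursus up to the same node: 3 branches. Total: 3 + 3 = 6.

6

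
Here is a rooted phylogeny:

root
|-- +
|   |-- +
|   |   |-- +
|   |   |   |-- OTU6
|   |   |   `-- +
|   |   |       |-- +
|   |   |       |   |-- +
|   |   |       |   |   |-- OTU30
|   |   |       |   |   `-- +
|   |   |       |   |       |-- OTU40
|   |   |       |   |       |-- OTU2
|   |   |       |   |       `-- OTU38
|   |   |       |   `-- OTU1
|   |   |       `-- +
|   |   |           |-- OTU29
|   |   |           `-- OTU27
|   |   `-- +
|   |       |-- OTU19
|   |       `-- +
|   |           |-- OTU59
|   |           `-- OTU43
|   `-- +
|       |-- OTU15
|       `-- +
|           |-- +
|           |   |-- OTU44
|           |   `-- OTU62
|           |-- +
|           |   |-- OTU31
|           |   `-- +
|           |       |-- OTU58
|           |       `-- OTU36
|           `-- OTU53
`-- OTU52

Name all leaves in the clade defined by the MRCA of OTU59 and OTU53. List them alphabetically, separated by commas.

Tracing OTU59: it sits inside (OTU59,OTU43).
Tracing OTU53: it sits inside ((OTU44,OTU62),(OTU31,(OTU58,OTU36)),OTU53).
The smallest clade enclosing both is (((OTU6,(((OTU30,(OTU40,OTU2,OTU38)),OTU1),(OTU29,OTU27))),(OTU19,(OTU59,OTU43))),(OTU15,((OTU44,OTU62),(OTU31,(OTU58,OTU36)),OTU53))); the answer is its 18 terminal taxa in alphabetical order.

OTU1, OTU15, OTU19, OTU2, OTU27, OTU29, OTU30, OTU31, OTU36, OTU38, OTU40, OTU43, OTU44, OTU53, OTU58, OTU59, OTU6, OTU62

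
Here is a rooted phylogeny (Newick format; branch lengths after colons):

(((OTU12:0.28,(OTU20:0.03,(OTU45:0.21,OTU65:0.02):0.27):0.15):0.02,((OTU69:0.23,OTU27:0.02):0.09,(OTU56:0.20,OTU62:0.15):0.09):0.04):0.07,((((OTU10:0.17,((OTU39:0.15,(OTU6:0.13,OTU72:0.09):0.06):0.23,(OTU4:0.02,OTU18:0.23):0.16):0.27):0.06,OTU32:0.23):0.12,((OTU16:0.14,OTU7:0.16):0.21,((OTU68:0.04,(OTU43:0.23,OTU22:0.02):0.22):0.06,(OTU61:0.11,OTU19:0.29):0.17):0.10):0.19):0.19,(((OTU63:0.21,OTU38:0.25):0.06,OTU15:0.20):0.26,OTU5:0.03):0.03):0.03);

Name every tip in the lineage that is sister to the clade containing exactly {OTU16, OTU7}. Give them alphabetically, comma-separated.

The clade containing exactly {OTU16, OTU7} attaches to the tree at the node subtending ((OTU16,OTU7),((OTU68,(OTU43,OTU22)),(OTU61,OTU19))).
The other lineage descending from that same node — the sister group — is ((OTU68,(OTU43,OTU22)),(OTU61,OTU19)); its 5 tips in alphabetical order are the answer.

OTU19, OTU22, OTU43, OTU61, OTU68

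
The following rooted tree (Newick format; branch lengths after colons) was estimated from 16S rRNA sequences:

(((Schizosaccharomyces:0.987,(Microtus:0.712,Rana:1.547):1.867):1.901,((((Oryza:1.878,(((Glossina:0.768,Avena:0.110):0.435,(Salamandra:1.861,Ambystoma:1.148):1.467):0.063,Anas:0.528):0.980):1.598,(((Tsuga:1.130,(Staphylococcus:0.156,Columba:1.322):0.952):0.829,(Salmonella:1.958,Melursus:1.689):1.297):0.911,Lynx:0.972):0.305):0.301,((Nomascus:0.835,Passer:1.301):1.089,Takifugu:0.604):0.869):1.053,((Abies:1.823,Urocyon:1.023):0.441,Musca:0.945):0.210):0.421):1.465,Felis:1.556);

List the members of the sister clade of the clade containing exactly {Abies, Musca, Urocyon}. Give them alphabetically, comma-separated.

The clade containing exactly {Abies, Musca, Urocyon} attaches to the tree at the node subtending ((((Oryza,(((Glossina,Avena),(Salamandra,Ambystoma)),Anas)),(((Tsuga,(Staphylococcus,Columba)),(Salmonella,Melursus)),Lynx)),((Nomascus,Passer),Takifugu)),((Abies,Urocyon),Musca)).
The other lineage descending from that same node — the sister group — is (((Oryza,(((Glossina,Avena),(Salamandra,Ambystoma)),Anas)),(((Tsuga,(Staphylococcus,Columba)),(Salmonella,Melursus)),Lynx)),((Nomascus,Passer),Takifugu)); its 15 tips in alphabetical order are the answer.

Ambystoma, Anas, Avena, Columba, Glossina, Lynx, Melursus, Nomascus, Oryza, Passer, Salamandra, Salmonella, Staphylococcus, Takifugu, Tsuga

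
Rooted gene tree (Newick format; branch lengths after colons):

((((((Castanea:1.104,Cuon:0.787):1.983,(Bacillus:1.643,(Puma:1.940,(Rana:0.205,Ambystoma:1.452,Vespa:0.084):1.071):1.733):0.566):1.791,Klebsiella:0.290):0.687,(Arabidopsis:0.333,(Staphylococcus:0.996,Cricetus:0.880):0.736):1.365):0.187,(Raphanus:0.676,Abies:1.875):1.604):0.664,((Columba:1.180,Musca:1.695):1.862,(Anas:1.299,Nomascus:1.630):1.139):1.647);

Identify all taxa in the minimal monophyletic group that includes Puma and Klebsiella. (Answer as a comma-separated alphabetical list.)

Tracing Puma: it sits inside (Puma,(Rana,Ambystoma,Vespa)).
Tracing Klebsiella: it sits inside (((Castanea,Cuon),(Bacillus,(Puma,(Rana,Ambystoma,Vespa)))),Klebsiella).
The smallest clade enclosing both is (((Castanea,Cuon),(Bacillus,(Puma,(Rana,Ambystoma,Vespa)))),Klebsiella); the answer is its 8 terminal taxa in alphabetical order.

Ambystoma, Bacillus, Castanea, Cuon, Klebsiella, Puma, Rana, Vespa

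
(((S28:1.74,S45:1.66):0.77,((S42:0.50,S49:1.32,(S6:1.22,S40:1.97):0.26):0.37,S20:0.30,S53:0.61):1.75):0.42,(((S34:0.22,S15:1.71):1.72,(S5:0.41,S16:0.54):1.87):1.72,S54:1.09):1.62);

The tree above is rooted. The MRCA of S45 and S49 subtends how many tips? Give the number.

The MRCA of S45 and S49 is the node subtending ((S28,S45),((S42,S49,(S6,S40)),S20,S53)).
That clade contains 8 terminal taxa: S20, S28, S40, S42, S45, S49, S53, S6.

8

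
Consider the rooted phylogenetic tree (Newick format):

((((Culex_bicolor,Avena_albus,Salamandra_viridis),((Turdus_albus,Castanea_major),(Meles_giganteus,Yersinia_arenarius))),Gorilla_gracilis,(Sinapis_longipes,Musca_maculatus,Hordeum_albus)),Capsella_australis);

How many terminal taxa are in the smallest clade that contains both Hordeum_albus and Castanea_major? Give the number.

11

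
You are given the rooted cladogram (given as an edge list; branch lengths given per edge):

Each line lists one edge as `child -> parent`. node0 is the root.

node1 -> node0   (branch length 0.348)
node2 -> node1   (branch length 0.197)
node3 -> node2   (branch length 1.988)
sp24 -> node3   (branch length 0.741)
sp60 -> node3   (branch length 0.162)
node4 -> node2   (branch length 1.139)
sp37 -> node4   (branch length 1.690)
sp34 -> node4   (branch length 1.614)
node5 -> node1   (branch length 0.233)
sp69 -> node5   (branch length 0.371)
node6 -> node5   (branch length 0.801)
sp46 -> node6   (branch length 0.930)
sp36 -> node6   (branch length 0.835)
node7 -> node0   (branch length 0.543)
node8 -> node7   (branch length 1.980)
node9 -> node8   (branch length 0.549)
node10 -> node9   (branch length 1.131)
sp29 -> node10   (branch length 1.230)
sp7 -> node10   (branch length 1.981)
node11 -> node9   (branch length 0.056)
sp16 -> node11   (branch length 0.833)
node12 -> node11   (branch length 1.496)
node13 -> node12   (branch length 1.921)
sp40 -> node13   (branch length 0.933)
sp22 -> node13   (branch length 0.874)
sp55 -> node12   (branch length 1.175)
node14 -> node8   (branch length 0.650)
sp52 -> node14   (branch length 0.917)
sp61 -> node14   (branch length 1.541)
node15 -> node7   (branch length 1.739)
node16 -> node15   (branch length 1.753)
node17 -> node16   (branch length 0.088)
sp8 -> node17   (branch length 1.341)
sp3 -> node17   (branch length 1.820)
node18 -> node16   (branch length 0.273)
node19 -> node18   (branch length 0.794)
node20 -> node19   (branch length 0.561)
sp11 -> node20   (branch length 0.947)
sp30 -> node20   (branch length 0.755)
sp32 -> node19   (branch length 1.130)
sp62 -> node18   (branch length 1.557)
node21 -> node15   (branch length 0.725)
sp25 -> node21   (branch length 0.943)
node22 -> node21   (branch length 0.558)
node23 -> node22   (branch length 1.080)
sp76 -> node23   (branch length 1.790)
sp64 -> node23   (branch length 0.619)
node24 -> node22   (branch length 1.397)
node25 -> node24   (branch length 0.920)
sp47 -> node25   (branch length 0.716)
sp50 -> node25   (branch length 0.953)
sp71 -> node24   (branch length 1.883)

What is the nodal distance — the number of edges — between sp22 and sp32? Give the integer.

11

The MRCA of sp22 and sp32 is the node subtending ((((sp29,sp7),(sp16,((sp40,sp22),sp55))),(sp52,sp61)),(((sp8,sp3),(((sp11,sp30),sp32),sp62)),(sp25,((sp76,sp64),((sp47,sp50),sp71))))).
From sp22 up to that node: 6 branches. From sp32 up to the same node: 5 branches. Total: 6 + 5 = 11.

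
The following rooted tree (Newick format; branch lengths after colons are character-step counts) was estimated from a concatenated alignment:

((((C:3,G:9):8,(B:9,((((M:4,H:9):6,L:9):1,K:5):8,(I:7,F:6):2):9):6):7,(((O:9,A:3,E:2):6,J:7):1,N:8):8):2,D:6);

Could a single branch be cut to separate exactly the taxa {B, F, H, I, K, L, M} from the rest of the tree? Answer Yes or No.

Yes

The most recent common ancestor of these taxa subtends (B,((((M,H),L),K),(I,F))).
That clade has exactly 7 tips — every listed taxon and nothing else — so the group is monophyletic.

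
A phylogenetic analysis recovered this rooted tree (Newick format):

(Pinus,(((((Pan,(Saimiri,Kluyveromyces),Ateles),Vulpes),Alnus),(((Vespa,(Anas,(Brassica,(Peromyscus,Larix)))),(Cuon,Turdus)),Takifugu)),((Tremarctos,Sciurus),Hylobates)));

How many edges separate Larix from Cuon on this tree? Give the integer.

7

The MRCA of Larix and Cuon is the node subtending ((Vespa,(Anas,(Brassica,(Peromyscus,Larix)))),(Cuon,Turdus)).
From Larix up to that node: 5 branches. From Cuon up to the same node: 2 branches. Total: 5 + 2 = 7.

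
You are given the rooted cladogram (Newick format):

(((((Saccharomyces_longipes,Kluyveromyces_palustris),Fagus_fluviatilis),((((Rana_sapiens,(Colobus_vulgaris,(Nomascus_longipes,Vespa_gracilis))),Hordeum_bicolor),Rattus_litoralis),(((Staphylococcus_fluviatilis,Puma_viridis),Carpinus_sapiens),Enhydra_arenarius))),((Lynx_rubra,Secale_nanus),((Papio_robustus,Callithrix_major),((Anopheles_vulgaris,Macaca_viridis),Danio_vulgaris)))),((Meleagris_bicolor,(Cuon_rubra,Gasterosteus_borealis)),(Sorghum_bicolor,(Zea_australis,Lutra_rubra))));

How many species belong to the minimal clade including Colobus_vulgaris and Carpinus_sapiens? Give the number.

The MRCA of Colobus_vulgaris and Carpinus_sapiens is the node subtending ((((Rana_sapiens,(Colobus_vulgaris,(Nomascus_longipes,Vespa_gracilis))),Hordeum_bicolor),Rattus_litoralis),(((Staphylococcus_fluviatilis,Puma_viridis),Carpinus_sapiens),Enhydra_arenarius)).
That clade contains 10 terminal taxa: Carpinus_sapiens, Colobus_vulgaris, Enhydra_arenarius, Hordeum_bicolor, Nomascus_longipes, Puma_viridis, Rana_sapiens, Rattus_litoralis, Staphylococcus_fluviatilis, Vespa_gracilis.

10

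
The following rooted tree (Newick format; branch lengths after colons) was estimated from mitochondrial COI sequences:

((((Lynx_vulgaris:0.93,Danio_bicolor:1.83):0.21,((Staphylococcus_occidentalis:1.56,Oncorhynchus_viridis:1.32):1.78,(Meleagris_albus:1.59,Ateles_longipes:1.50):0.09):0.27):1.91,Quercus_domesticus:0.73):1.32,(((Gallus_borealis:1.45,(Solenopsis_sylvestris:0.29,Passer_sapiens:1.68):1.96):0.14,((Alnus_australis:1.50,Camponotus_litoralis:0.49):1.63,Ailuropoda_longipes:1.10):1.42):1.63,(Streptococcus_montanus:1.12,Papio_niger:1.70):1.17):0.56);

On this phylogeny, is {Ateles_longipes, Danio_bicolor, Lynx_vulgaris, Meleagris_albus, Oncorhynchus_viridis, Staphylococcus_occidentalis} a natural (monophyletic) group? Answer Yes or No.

Yes

The most recent common ancestor of these taxa subtends ((Lynx_vulgaris,Danio_bicolor),((Staphylococcus_occidentalis,Oncorhynchus_viridis),(Meleagris_albus,Ateles_longipes))).
That clade has exactly 6 tips — every listed taxon and nothing else — so the group is monophyletic.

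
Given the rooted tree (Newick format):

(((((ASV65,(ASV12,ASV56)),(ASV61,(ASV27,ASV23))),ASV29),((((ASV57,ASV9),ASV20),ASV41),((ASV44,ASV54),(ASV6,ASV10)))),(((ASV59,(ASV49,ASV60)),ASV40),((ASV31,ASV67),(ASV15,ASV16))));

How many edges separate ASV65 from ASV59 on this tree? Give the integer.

9

The MRCA of ASV65 and ASV59 is the root of the tree.
From ASV65 up to that node: 5 branches. From ASV59 up to the same node: 4 branches. Total: 5 + 4 = 9.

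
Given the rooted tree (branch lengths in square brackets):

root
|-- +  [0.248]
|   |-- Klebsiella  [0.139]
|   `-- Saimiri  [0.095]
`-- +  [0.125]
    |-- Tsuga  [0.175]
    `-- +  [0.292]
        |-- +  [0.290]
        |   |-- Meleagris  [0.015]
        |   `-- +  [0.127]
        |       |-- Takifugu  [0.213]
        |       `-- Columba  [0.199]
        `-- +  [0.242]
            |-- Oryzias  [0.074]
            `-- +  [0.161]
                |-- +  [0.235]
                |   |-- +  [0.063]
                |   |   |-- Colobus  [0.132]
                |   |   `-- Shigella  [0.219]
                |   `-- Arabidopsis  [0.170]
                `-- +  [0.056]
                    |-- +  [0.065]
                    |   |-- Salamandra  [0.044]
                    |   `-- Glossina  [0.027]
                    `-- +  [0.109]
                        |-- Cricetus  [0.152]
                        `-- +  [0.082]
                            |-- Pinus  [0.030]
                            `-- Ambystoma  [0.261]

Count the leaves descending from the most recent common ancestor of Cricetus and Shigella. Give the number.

The MRCA of Cricetus and Shigella is the node subtending (((Colobus,Shigella),Arabidopsis),((Salamandra,Glossina),(Cricetus,(Pinus,Ambystoma)))).
That clade contains 8 terminal taxa: Ambystoma, Arabidopsis, Colobus, Cricetus, Glossina, Pinus, Salamandra, Shigella.

8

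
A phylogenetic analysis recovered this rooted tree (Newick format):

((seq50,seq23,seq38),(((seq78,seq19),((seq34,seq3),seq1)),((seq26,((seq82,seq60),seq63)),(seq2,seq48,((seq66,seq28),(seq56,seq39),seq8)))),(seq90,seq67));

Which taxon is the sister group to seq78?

seq78 attaches to the tree at the node subtending (seq78,seq19).
The other lineage descending from that same node — the sister group — is the single tip seq19.

seq19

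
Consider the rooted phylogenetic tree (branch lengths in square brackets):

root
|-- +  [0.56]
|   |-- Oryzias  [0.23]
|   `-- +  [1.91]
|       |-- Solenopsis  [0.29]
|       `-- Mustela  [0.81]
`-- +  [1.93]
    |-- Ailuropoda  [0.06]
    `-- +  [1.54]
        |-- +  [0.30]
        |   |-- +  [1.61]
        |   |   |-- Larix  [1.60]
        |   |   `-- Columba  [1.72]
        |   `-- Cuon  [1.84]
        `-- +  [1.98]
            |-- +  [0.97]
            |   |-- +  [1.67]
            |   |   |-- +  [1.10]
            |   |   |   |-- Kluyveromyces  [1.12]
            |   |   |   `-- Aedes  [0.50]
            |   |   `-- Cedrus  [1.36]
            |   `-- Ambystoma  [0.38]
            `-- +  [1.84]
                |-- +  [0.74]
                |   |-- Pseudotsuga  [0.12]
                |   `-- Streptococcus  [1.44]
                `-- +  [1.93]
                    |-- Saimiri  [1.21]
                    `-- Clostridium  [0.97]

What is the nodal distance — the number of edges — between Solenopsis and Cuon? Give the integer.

7

The MRCA of Solenopsis and Cuon is the root of the tree.
From Solenopsis up to that node: 3 branches. From Cuon up to the same node: 4 branches. Total: 3 + 4 = 7.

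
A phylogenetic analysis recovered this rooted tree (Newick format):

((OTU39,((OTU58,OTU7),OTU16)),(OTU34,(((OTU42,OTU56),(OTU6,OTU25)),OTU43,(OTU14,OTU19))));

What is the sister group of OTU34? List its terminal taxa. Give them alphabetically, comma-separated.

OTU34 attaches to the tree at the node subtending (OTU34,(((OTU42,OTU56),(OTU6,OTU25)),OTU43,(OTU14,OTU19))).
The other lineage descending from that same node — the sister group — is (((OTU42,OTU56),(OTU6,OTU25)),OTU43,(OTU14,OTU19)); its 7 tips in alphabetical order are the answer.

OTU14, OTU19, OTU25, OTU42, OTU43, OTU56, OTU6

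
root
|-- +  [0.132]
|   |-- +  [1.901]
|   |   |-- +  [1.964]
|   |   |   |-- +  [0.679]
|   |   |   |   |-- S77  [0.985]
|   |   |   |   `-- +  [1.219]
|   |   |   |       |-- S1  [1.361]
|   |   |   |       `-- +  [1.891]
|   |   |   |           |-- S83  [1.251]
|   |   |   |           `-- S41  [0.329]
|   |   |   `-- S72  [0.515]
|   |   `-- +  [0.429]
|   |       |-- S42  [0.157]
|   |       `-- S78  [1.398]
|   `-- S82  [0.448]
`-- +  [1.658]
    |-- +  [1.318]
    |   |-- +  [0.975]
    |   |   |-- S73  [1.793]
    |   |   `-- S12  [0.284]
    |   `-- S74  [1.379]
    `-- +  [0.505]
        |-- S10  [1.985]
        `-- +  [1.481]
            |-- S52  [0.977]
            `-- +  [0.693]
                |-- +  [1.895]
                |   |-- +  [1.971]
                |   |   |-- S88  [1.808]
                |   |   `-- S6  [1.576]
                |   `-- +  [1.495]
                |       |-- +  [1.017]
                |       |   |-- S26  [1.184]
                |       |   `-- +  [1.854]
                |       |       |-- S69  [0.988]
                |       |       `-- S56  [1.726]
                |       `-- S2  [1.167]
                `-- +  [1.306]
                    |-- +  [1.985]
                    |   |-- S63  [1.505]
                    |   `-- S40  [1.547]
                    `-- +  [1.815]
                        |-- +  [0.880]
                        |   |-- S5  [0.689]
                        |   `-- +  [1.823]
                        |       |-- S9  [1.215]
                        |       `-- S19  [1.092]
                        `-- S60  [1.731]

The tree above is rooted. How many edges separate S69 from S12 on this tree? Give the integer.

11

The MRCA of S69 and S12 is the node subtending (((S73,S12),S74),(S10,(S52,(((S88,S6),((S26,(S69,S56)),S2)),((S63,S40),((S5,(S9,S19)),S60)))))).
From S69 up to that node: 8 branches. From S12 up to the same node: 3 branches. Total: 8 + 3 = 11.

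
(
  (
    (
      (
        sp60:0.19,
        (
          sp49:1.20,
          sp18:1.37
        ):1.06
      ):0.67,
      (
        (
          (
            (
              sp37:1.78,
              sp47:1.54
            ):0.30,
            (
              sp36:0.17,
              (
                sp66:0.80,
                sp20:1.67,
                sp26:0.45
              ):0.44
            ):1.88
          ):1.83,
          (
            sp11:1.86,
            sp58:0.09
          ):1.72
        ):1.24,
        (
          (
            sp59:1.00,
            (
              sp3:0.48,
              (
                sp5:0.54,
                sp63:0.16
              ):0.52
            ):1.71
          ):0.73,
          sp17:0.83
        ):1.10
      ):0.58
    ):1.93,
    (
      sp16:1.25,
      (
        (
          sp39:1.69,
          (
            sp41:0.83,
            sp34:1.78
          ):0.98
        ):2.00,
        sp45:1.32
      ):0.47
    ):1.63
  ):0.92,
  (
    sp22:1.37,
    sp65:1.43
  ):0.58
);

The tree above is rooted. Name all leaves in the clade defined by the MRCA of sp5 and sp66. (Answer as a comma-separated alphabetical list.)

Tracing sp5: it sits inside (sp5,sp63).
Tracing sp66: it sits inside (sp66,sp20,sp26).
The smallest clade enclosing both is ((((sp37,sp47),(sp36,(sp66,sp20,sp26))),(sp11,sp58)),((sp59,(sp3,(sp5,sp63))),sp17)); the answer is its 13 terminal taxa in alphabetical order.

sp11, sp17, sp20, sp26, sp3, sp36, sp37, sp47, sp5, sp58, sp59, sp63, sp66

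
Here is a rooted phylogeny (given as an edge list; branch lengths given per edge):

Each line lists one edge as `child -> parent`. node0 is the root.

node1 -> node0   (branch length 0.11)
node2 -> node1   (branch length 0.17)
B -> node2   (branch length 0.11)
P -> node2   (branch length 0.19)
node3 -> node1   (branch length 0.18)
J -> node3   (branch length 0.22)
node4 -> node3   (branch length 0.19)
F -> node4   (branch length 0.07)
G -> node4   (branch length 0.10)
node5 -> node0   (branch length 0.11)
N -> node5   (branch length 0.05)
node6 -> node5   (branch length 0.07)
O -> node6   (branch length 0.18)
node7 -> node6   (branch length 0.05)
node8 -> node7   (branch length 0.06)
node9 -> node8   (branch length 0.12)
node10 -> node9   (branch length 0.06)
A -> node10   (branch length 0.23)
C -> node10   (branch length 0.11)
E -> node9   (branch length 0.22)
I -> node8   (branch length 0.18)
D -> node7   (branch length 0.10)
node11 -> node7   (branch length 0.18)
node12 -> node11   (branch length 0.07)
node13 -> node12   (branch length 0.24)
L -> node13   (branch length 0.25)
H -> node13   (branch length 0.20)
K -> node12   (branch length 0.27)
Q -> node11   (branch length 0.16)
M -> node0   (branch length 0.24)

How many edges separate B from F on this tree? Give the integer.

5

The MRCA of B and F is the node subtending ((B,P),(J,(F,G))).
From B up to that node: 2 branches. From F up to the same node: 3 branches. Total: 2 + 3 = 5.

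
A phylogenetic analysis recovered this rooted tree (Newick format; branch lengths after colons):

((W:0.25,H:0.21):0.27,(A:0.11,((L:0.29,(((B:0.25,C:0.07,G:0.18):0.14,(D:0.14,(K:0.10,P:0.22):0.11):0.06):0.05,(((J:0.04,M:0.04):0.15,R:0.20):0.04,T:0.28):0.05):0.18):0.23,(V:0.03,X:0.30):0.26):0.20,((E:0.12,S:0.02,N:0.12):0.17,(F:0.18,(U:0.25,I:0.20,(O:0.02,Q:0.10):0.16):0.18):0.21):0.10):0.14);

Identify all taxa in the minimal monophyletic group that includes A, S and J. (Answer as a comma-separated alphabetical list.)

A, B, C, D, E, F, G, I, J, K, L, M, N, O, P, Q, R, S, T, U, V, X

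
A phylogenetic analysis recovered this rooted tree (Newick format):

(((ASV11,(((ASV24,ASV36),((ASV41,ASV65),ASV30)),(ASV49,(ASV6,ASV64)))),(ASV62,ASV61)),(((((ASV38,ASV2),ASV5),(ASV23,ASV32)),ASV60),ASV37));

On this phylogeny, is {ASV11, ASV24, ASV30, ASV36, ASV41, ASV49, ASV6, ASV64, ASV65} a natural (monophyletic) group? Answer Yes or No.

The most recent common ancestor of these taxa subtends (ASV11,(((ASV24,ASV36),((ASV41,ASV65),ASV30)),(ASV49,(ASV6,ASV64)))).
That clade has exactly 9 tips — every listed taxon and nothing else — so the group is monophyletic.

Yes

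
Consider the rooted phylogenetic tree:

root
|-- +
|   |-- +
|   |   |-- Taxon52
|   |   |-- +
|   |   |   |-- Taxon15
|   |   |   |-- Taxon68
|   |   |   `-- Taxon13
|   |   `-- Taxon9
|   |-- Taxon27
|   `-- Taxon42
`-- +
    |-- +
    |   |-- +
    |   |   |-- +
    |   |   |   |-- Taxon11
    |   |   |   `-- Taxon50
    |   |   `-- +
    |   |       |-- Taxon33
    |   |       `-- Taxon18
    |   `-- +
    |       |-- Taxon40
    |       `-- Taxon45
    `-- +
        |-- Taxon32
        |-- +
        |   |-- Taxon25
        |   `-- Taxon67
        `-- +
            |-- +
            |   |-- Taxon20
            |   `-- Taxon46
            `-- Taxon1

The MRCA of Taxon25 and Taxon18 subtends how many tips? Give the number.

The MRCA of Taxon25 and Taxon18 is the node subtending ((((Taxon11,Taxon50),(Taxon33,Taxon18)),(Taxon40,Taxon45)),(Taxon32,(Taxon25,Taxon67),((Taxon20,Taxon46),Taxon1))).
That clade contains 12 terminal taxa: Taxon1, Taxon11, Taxon18, Taxon20, Taxon25, Taxon32, Taxon33, Taxon40, Taxon45, Taxon46, Taxon50, Taxon67.

12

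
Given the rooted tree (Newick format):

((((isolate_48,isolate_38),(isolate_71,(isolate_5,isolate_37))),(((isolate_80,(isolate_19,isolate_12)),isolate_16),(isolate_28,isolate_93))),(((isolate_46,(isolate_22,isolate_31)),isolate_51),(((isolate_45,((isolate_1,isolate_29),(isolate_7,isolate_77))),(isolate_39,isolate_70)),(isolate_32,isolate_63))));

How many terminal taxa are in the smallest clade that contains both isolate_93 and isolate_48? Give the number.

11

The MRCA of isolate_93 and isolate_48 is the node subtending (((isolate_48,isolate_38),(isolate_71,(isolate_5,isolate_37))),(((isolate_80,(isolate_19,isolate_12)),isolate_16),(isolate_28,isolate_93))).
That clade contains 11 terminal taxa: isolate_12, isolate_16, isolate_19, isolate_28, isolate_37, isolate_38, isolate_48, isolate_5, isolate_71, isolate_80, isolate_93.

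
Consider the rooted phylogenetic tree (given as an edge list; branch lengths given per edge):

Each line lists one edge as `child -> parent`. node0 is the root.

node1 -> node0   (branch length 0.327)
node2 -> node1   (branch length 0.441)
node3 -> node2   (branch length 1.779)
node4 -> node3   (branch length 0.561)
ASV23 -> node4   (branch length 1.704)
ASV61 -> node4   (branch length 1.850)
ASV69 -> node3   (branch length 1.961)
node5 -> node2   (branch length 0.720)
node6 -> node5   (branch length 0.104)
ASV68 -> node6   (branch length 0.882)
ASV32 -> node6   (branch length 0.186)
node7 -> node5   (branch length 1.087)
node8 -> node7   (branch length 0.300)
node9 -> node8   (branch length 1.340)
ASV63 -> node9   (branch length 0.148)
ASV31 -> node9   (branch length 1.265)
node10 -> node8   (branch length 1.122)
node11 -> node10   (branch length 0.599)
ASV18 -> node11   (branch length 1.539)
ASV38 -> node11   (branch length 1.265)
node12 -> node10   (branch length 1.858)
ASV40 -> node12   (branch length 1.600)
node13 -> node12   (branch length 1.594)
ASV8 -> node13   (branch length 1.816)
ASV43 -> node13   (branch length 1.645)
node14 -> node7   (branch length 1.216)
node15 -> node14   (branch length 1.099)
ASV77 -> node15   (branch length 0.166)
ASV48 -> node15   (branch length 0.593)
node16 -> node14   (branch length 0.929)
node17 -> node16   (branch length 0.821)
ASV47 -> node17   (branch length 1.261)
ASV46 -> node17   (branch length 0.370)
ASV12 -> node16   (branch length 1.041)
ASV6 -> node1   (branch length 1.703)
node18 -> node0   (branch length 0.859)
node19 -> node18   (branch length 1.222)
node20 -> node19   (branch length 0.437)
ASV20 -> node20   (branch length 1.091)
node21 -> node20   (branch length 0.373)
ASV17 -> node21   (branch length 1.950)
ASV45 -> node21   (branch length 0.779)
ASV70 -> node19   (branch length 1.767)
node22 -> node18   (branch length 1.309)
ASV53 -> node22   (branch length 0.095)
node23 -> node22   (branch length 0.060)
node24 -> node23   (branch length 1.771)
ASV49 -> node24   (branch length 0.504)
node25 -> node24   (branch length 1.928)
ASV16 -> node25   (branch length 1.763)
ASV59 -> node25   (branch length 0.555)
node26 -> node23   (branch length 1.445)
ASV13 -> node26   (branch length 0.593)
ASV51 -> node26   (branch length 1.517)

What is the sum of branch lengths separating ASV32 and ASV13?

6.044

The path runs ASV32 → … → MRCA → … → ASV13; the MRCA is the root of the tree.
Branch lengths along that path: 0.186 + 0.104 + 0.720 + 0.441 + 0.327 + 0.859 + 1.309 + 0.060 + 1.445 + 0.593 = 6.044.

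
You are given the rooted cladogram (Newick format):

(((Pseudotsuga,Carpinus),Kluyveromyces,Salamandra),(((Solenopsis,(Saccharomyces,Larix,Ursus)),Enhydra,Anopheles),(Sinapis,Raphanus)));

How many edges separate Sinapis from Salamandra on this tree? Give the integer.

The MRCA of Sinapis and Salamandra is the root of the tree.
From Sinapis up to that node: 3 branches. From Salamandra up to the same node: 2 branches. Total: 3 + 2 = 5.

5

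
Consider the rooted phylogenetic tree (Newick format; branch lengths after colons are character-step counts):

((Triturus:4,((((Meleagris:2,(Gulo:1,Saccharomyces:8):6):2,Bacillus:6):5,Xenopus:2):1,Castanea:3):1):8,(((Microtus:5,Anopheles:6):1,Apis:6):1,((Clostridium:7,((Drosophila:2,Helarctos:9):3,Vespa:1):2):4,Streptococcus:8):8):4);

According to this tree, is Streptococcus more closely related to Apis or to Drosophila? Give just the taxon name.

Drosophila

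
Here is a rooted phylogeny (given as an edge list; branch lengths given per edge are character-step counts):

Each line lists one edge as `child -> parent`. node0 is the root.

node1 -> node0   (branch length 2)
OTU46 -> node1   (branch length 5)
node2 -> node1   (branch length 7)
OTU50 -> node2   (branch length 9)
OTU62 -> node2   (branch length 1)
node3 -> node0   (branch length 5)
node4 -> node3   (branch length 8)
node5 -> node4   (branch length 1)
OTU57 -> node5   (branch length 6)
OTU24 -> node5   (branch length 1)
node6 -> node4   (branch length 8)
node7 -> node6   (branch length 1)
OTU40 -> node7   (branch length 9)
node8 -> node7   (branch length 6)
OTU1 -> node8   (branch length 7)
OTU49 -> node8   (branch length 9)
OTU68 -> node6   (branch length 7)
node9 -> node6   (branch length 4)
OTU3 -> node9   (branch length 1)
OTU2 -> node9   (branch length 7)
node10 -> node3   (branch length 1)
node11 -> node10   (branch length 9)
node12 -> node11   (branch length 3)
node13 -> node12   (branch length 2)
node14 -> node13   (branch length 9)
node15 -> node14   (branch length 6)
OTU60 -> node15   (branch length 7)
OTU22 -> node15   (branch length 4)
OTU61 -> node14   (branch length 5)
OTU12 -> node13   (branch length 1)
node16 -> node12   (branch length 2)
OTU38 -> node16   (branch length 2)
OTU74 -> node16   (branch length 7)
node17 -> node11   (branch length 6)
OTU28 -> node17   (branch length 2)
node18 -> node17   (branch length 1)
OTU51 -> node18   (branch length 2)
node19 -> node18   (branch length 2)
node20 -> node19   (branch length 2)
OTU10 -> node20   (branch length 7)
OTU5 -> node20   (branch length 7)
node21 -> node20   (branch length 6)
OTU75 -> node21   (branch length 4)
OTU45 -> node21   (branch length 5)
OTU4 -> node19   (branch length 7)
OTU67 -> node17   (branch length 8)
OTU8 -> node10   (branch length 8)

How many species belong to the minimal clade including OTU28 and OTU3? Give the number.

The MRCA of OTU28 and OTU3 is the node subtending (((OTU57,OTU24),((OTU40,(OTU1,OTU49)),OTU68,(OTU3,OTU2))),((((((OTU60,OTU22),OTU61),OTU12),(OTU38,OTU74)),(OTU28,(OTU51,((OTU10,OTU5,(OTU75,OTU45)),OTU4)),OTU67)),OTU8)).
That clade contains 23 terminal taxa: OTU1, OTU10, OTU12, OTU2, OTU22, OTU24, OTU28, OTU3, OTU38, OTU4, OTU40, OTU45, OTU49, OTU5, OTU51, OTU57, OTU60, OTU61, OTU67, OTU68, OTU74, OTU75, OTU8.

23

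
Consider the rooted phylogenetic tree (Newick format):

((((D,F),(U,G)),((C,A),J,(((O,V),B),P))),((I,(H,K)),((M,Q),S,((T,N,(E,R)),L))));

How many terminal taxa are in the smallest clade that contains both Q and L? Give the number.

8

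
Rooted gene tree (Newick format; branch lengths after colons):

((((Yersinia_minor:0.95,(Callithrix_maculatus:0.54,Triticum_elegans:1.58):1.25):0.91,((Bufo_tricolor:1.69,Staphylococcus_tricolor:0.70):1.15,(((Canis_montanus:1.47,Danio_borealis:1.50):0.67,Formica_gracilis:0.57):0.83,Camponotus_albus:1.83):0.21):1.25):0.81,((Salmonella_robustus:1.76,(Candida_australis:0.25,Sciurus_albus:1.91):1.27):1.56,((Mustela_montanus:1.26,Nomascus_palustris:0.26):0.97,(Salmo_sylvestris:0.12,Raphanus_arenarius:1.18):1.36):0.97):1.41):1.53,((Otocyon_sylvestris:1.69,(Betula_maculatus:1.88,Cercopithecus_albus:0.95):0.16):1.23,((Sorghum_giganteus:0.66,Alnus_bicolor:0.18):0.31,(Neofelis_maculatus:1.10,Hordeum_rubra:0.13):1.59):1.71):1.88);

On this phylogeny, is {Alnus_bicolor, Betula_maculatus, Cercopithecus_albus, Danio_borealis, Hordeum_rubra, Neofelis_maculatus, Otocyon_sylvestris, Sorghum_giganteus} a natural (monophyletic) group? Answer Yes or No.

The MRCA of the listed taxa is the root, so the smallest clade containing them is the whole tree.
That clade also contains Bufo_tricolor, Callithrix_maculatus, Camponotus_albus, Candida_australis, Canis_montanus, Formica_gracilis, Mustela_montanus, Nomascus_palustris, Raphanus_arenarius, Salmo_sylvestris, Salmonella_robustus, Sciurus_albus, Staphylococcus_tricolor, Triticum_elegans, Yersinia_minor, which are not in the proposed group, so the group is not monophyletic.

No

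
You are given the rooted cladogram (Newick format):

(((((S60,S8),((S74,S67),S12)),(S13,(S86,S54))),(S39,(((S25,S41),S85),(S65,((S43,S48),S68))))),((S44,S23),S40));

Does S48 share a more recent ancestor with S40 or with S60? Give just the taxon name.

S60

The MRCA of S48 and S60 subtends ((((S60,S8),((S74,S67),S12)),(S13,(S86,S54))),(S39,(((S25,S41),S85),(S65,((S43,S48),S68))))) (16 taxa).
The MRCA of S48 and S40 is the root, subtending the entire tree (19 taxa).
The first is nested inside the second, so S48 shares a more recent common ancestor with S60.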